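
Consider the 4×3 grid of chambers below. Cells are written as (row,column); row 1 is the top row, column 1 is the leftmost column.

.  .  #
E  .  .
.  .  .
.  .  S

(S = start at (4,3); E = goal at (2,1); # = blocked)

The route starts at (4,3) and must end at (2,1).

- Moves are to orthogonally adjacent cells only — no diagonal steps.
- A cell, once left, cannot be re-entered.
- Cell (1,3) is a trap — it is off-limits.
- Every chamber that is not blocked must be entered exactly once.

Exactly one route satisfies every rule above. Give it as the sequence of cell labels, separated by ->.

Need to visit all 11 open cells exactly once, starting at (4,3) and ending at (2,1).
Route from (4,3): left 2 to (4,1), up 1 to (3,1), right 2 to (3,3), up 1 to (2,3), left 1 to (2,2), up 1 to (1,2), left 1 to (1,1), down 1 to (2,1) — 10 moves in all.
Check: all 11 open cells covered.

(4,3) -> (4,2) -> (4,1) -> (3,1) -> (3,2) -> (3,3) -> (2,3) -> (2,2) -> (1,2) -> (1,1) -> (2,1)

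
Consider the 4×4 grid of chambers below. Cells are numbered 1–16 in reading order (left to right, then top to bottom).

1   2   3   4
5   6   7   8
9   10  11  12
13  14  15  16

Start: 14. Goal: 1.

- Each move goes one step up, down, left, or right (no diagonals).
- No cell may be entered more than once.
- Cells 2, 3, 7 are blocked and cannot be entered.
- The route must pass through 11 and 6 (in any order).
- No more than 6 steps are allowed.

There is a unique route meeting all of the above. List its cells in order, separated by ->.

14 -> 15 -> 11 -> 10 -> 6 -> 5 -> 1

The 6-move cap with required stops at 11, 6 leaves no slack for detours.
Route from 14: right 1 to 15, up 1 to 11, left 1 to 10, up 1 to 6, left 1 to 5, up 1 to 1 — 6 moves in all.
Check: all required cells visited; 6 ≤ 6 moves.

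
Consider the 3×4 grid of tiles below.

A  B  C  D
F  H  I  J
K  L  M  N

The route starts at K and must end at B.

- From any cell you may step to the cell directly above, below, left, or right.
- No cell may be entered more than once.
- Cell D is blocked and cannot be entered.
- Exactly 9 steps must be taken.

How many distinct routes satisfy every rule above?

Need simple routes of exactly 9 moves from K to B (Manhattan distance 3, so 3 moves are spent on a detour and 3 undoing it).
Enumerating: K F H L M N J I C B | K L M N J I H F A B.
That gives 2 routes.

2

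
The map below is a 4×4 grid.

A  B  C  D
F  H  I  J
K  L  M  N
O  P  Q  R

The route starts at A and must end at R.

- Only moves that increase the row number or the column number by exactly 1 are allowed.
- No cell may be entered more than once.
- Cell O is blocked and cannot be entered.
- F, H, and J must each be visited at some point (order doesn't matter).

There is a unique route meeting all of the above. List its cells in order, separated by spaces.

Moves only go right or down, so the column and row indices never decrease.
Route from A: down to F, 3× right (reaching J), 2× down (reaching R) — 6 moves in all.
Check: all required cells visited.

A F H I J N R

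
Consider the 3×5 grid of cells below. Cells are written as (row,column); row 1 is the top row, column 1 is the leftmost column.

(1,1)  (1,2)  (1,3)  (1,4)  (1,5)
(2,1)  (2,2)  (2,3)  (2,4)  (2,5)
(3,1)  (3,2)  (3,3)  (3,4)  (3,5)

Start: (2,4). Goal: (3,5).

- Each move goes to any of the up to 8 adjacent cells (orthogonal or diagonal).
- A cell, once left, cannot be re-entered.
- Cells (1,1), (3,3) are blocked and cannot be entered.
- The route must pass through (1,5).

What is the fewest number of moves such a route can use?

Any route passes through (1,5) somewhere between (2,4) and (3,5). Summing Chebyshev distances along the two legs ((2,4) → (1,5) → (3,5)) gives a lower bound of 1 + 2 = 3 moves.
A route of 3 moves achieves this: (2,4) → (1,5) → (2,5) → (3,5).
Since 3 matches the lower bound, it is optimal.

3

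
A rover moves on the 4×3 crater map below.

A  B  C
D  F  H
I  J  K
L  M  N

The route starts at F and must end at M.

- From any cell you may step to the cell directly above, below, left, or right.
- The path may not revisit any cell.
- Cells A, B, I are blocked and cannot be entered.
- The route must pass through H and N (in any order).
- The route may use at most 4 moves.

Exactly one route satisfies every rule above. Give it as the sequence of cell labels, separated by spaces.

The 4-move cap with required stops at H, N leaves no slack for detours.
Route from F: right 1 to H, down 2 to N, left 1 to M — 4 moves in all.
Check: all required cells visited; 4 ≤ 4 moves.

F H K N M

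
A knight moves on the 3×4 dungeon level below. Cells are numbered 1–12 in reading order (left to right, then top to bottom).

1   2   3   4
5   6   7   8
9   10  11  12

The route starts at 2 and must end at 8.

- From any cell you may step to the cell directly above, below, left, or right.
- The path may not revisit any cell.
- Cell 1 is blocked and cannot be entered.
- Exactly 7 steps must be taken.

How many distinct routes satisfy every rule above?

4

Need simple routes of exactly 7 moves from 2 to 8 (Manhattan distance 3, so 2 moves are spent on a detour and 2 undoing it).
Enumerating: 2 6 10 11 7 3 4 8 | 2 6 5 9 10 11 7 8 | 2 6 5 9 10 11 12 8 | 2 3 7 6 10 11 12 8.
That gives 4 routes.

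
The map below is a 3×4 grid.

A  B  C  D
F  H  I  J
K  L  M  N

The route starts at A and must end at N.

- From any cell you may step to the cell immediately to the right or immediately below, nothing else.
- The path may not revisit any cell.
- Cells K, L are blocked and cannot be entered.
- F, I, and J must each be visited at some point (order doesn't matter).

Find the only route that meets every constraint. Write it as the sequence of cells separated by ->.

A -> F -> H -> I -> J -> N

Moves only go right or down, so the column and row indices never decrease.
Route from A: down 1 to F, right 3 to J, down 1 to N — 5 moves in all.
Check: all required cells visited.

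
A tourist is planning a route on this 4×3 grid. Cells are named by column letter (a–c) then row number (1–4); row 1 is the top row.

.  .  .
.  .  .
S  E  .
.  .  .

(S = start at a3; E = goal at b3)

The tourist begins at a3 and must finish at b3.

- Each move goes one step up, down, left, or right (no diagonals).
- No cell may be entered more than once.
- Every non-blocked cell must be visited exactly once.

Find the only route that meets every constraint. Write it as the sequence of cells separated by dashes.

Need to visit all 12 open cells exactly once, starting at a3 and ending at b3.
Cell c4 has only two open neighbours (c3 and b4), so the path must pass straight through it: one of those is the cell it's entered from and the other is where it exits.
Route from a3: down to a4, 2× right (reaching c4), 3× up (reaching c1), 2× left (reaching a1), down to a2, right to b2, down to b3 — 11 moves in all.
Check: all 12 open cells covered.

a3 - a4 - b4 - c4 - c3 - c2 - c1 - b1 - a1 - a2 - b2 - b3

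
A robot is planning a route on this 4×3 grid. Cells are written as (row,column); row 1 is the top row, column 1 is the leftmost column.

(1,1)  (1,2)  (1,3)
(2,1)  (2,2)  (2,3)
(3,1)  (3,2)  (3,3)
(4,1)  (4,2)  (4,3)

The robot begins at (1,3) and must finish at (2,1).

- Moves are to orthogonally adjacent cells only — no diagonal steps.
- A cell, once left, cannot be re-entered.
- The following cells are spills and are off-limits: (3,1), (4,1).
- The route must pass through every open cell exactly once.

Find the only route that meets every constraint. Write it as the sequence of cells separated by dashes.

Need to visit all 10 open cells exactly once, starting at (1,3) and ending at (2,1).
Cell (1,1) has only two open neighbours ((2,1) and (1,2)), so the path must pass straight through it: one of those is the cell it's entered from and the other is where it exits.
Route from (1,3): 3× down (reaching (4,3)), left to (4,2), 3× up (reaching (1,2)), left to (1,1), down to (2,1) — 9 moves in all.
Check: all 10 open cells covered.

(1,3) - (2,3) - (3,3) - (4,3) - (4,2) - (3,2) - (2,2) - (1,2) - (1,1) - (2,1)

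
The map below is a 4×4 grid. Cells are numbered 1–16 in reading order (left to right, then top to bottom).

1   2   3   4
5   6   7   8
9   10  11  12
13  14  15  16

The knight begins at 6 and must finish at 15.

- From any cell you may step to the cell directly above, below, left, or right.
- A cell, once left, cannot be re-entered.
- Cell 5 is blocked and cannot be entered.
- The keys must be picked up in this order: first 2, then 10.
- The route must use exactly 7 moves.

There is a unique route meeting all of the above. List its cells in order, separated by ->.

6 -> 2 -> 3 -> 7 -> 11 -> 10 -> 14 -> 15

The waypoints must appear in the order 2, 10, with no cell reused.
Route from 6: up to 2, right to 3, 2× down (reaching 11), left to 10, down to 14, right to 15 — 7 moves in all.
Check: order respected (2 at step 1, 10 at step 5); 7 moves as required.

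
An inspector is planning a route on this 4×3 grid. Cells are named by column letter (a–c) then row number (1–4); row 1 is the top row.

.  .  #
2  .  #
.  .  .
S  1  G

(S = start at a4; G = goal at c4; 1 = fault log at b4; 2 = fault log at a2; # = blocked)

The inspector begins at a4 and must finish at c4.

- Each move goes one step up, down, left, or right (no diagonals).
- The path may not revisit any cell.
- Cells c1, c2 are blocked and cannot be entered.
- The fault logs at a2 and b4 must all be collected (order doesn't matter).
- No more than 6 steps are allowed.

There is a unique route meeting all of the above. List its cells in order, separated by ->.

Any route must reach a2 and b4 and still end at c4 within 6 moves, so the order of the required stops is forced.
Route from a4: 2× up (reaching a2), right to b2, 2× down (reaching b4), right to c4 — 6 moves in all.
Check: all required cells visited; 6 ≤ 6 moves.

a4 -> a3 -> a2 -> b2 -> b3 -> b4 -> c4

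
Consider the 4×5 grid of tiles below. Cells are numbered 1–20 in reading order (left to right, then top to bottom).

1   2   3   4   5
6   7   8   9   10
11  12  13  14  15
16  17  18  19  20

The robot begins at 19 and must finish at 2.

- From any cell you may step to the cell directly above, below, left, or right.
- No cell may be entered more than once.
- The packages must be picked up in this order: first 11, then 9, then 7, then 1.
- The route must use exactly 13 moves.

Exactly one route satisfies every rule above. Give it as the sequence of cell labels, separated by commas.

19, 18, 17, 16, 11, 12, 13, 14, 9, 8, 7, 6, 1, 2

The waypoints must appear in the order 11, 9, 7, 1, with no cell reused.
Route from 19: 3× left (reaching 16), up to 11, 3× right (reaching 14), up to 9, 3× left (reaching 6), up to 1, right to 2 — 13 moves in all.
Check: order respected (11 at step 4, 9 at step 8, 7 at step 10, 1 at step 12); 13 moves as required.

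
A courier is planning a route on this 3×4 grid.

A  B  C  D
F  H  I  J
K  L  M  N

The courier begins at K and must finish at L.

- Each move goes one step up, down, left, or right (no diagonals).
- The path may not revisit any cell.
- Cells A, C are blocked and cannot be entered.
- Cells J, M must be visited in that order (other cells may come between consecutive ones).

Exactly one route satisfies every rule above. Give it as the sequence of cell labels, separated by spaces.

K F H I J N M L

The waypoints must appear in the order J, M, with no cell reused.
Route from K: up to F, 3× right (reaching J), down to N, 2× left (reaching L) — 7 moves in all.
Check: order respected (J at step 4, M at step 6).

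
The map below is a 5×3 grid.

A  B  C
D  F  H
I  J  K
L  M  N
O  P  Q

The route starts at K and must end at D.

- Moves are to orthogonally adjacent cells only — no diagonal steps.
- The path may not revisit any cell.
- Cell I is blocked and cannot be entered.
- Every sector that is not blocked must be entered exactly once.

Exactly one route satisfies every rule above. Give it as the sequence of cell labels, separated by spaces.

Need to visit all 14 open cells exactly once, starting at K and ending at D.
Cell O has only two open neighbours (L and P), so the path must pass straight through it: one of those is the cell it's entered from and the other is where it exits.
Route from K: 2× down (reaching Q), 2× left (reaching O), up to L, right to M, 2× up (reaching F), right to H, up to C, 2× left (reaching A), down to D — 13 moves in all.
Check: all 14 open cells covered.

K N Q P O L M J F H C B A D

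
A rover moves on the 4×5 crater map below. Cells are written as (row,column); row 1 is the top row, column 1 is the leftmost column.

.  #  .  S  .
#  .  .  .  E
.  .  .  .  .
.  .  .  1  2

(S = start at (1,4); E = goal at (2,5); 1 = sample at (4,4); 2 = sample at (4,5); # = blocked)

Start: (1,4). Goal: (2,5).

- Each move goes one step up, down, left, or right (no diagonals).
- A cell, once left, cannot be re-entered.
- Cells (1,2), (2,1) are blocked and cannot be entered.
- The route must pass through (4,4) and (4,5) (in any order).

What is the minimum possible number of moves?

6

Any route passes through (4,4) and (4,5) in some order between (1,4) and (2,5). Summing Manhattan distances along each leg and taking the cheapest ordering ((1,4) → (4,4) → (4,5) → (2,5)) gives a lower bound of 3 + 1 + 2 = 6 moves.
A route of 6 moves achieves this: (1,4) → (2,4) → (3,4) → (4,4) → (4,5) → (3,5) → (2,5).
Since 6 matches the lower bound, it is optimal.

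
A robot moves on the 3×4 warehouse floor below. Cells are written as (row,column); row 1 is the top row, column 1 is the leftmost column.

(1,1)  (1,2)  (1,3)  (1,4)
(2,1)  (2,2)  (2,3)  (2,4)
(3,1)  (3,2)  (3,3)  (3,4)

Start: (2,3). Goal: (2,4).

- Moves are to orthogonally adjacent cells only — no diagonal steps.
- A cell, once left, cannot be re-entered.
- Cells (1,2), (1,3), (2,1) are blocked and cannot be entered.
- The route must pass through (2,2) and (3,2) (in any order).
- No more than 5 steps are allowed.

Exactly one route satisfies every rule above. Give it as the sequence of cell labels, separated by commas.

(2,3), (2,2), (3,2), (3,3), (3,4), (2,4)

The budget equals the shortest possible length, so every move has to be on a shortest route through the required cells.
Route from (2,3): left to (2,2), down to (3,2), 2× right (reaching (3,4)), up to (2,4) — 5 moves in all.
Check: all required cells visited; 5 ≤ 5 moves.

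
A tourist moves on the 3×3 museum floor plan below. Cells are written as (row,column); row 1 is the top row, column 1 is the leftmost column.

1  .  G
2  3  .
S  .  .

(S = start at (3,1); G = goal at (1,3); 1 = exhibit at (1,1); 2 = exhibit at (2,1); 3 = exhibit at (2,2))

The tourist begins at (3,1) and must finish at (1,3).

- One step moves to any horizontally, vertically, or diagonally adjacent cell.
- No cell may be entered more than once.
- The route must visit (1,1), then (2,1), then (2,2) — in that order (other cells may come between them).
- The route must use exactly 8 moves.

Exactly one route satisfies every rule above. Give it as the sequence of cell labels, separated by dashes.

(3,1) - (3,2) - (3,3) - (2,3) - (1,2) - (1,1) - (2,1) - (2,2) - (1,3)

The waypoints must appear in the order (1,1), (2,1), (2,2), with no cell reused.
Route from (3,1): 2× right (reaching (3,3)), up to (2,3), up-left to (1,2), left to (1,1), down to (2,1), right to (2,2), up-right to (1,3) — 8 moves in all.
Check: order respected (1 at step 5, 2 at step 6, 3 at step 7); 8 moves as required.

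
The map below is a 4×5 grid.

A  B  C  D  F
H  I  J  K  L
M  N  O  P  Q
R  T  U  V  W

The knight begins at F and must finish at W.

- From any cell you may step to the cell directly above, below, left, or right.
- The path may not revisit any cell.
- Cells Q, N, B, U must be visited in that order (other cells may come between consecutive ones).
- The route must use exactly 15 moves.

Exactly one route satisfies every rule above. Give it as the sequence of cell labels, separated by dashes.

The waypoints must appear in the order Q, N, B, U, with no cell reused.
Route from F: 2× down (reaching Q), 3× left (reaching N), 2× up (reaching B), left to A, 3× down (reaching R), 4× right (reaching W) — 15 moves in all.
Check: order respected (Q at step 2, N at step 5, B at step 7, U at step 13); 15 moves as required.

F - L - Q - P - O - N - I - B - A - H - M - R - T - U - V - W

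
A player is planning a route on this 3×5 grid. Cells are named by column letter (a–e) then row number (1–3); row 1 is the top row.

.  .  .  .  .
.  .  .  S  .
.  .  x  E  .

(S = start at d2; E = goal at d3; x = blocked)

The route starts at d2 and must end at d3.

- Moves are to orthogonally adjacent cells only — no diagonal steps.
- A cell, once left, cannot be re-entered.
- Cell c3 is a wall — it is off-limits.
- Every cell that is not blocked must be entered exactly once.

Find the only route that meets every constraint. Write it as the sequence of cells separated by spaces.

d2 c2 b2 b3 a3 a2 a1 b1 c1 d1 e1 e2 e3 d3

Need to visit all 14 open cells exactly once, starting at d2 and ending at d3.
Cell a3 has only two open neighbours (a2 and b3), so the path must pass straight through it: one of those is the cell it's entered from and the other is where it exits.
Route from d2: left 2 to b2, down 1 to b3, left 1 to a3, up 2 to a1, right 4 to e1, down 2 to e3, left 1 to d3 — 13 moves in all.
Check: all 14 open cells covered.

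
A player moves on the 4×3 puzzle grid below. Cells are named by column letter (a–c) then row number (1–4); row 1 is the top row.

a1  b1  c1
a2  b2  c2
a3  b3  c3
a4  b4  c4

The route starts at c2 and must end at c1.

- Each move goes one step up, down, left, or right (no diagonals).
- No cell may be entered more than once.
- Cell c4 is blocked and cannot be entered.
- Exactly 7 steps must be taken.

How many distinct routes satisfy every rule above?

4

Need simple routes of exactly 7 moves from c2 to c1 (Manhattan distance 1, so 3 moves are spent on a detour and 3 undoing it).
Enumerating: c2 c3 b3 b2 a2 a1 b1 c1 | c2 c3 b3 a3 a2 a1 b1 c1 | c2 c3 b3 a3 a2 b2 b1 c1 | c2 b2 b3 a3 a2 a1 b1 c1.
That gives 4 routes.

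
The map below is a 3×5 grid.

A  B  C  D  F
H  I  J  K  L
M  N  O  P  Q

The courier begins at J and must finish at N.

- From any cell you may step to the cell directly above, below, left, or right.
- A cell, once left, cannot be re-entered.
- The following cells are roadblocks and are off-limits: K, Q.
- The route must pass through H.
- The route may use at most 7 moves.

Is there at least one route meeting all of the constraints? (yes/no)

One route that works: J → I → H → M → N.

yes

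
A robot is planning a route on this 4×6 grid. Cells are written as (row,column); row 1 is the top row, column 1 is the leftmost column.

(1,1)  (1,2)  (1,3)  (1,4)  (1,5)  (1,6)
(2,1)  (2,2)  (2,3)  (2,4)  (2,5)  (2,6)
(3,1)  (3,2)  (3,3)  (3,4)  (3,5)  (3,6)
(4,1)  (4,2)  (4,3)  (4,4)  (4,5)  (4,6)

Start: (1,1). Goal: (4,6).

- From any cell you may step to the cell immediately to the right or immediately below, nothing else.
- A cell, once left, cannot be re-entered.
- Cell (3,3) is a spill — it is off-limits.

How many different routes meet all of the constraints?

32

A right/down-only route from (1,1) to (4,6) makes exactly 3 down-moves and 5 right-moves in some order.
With no other constraints that would be C(8,3) = 56 routes.
Subtract routes through each blocked cell (inclusion–exclusion for overlaps): − through (3,3): 24 → 32.
That gives 32 routes.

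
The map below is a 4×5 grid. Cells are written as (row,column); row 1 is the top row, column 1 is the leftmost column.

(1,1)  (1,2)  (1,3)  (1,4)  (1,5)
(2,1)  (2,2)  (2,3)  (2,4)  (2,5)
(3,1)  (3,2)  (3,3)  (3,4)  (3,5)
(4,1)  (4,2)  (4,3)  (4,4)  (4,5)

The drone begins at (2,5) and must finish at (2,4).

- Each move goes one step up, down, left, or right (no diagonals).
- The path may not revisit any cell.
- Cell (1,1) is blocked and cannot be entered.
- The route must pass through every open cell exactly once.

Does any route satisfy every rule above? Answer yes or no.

no

Colour the cells like a checkerboard: each orthogonal step flips colour, so a Hamiltonian route alternates colours. Here there are 9 cells of one colour and 10 of the other, with start on the opposite colour to the goal — the counts and endpoints can't be arranged into an alternating sequence of length 19, so no Hamiltonian route exists.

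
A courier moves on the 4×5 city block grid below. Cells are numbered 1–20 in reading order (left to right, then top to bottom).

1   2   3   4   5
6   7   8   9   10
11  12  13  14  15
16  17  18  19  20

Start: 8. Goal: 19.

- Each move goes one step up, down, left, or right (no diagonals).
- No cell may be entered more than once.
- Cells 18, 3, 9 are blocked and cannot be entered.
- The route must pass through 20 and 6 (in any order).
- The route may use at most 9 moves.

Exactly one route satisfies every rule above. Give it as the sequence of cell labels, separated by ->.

8 -> 7 -> 6 -> 11 -> 12 -> 13 -> 14 -> 15 -> 20 -> 19

Any route must reach 20 and 6 and still end at 19 within 9 moves, so the order of the required stops is forced.
Route from 8: 2× left (reaching 6), down to 11, 4× right (reaching 15), down to 20, left to 19 — 9 moves in all.
Check: all required cells visited; 9 ≤ 9 moves.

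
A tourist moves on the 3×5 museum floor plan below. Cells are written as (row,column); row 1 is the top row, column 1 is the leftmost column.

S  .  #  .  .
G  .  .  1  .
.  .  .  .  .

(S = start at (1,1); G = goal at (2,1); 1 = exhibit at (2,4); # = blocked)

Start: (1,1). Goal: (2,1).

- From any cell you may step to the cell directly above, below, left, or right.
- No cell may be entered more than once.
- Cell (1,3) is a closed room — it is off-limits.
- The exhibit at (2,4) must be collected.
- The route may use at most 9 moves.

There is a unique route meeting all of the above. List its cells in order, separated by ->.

The 9-move cap with required stops at (2,4) leaves no slack for detours.
Route from (1,1): right 1 to (1,2), down 1 to (2,2), right 2 to (2,4), down 1 to (3,4), left 3 to (3,1), up 1 to (2,1) — 9 moves in all.
Check: all required cells visited; 9 ≤ 9 moves.

(1,1) -> (1,2) -> (2,2) -> (2,3) -> (2,4) -> (3,4) -> (3,3) -> (3,2) -> (3,1) -> (2,1)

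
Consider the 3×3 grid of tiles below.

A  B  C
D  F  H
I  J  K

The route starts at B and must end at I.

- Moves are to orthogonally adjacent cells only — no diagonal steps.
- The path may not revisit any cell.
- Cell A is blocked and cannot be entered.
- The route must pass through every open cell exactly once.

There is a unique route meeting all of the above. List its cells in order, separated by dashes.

B - C - H - K - J - F - D - I

Need to visit all 8 open cells exactly once, starting at B and ending at I.
Cell C has only two open neighbours (H and B), so the path must pass straight through it: one of those is the cell it's entered from and the other is where it exits.
Route from B: right to C, 2× down (reaching K), left to J, up to F, left to D, down to I — 7 moves in all.
Check: all 8 open cells covered.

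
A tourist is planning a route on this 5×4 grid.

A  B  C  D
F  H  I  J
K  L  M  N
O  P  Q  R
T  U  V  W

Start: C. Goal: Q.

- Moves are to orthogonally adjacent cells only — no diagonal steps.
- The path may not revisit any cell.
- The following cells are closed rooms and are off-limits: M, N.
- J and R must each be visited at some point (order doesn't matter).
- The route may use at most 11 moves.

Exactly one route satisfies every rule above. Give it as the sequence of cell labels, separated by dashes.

Any route must reach J and R and still end at Q within 11 moves, so the order of the required stops is forced.
Route from C: right 1 to D, down 1 to J, left 2 to H, down 3 to U, right 2 to W, up 1 to R, left 1 to Q — 11 moves in all.
Check: all required cells visited; 11 ≤ 11 moves.

C - D - J - I - H - L - P - U - V - W - R - Q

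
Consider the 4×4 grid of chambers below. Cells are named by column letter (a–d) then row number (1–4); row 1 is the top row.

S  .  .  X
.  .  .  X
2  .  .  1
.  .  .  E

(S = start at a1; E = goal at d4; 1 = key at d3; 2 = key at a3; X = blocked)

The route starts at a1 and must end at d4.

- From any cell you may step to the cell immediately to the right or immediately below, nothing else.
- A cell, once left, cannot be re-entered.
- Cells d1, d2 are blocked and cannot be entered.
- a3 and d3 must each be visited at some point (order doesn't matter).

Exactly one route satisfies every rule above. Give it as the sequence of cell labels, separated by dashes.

a1 - a2 - a3 - b3 - c3 - d3 - d4

Moves only go right or down, so the column and row indices never decrease.
Route from a1: down 2 to a3, right 3 to d3, down 1 to d4 — 6 moves in all.
Check: all required cells visited.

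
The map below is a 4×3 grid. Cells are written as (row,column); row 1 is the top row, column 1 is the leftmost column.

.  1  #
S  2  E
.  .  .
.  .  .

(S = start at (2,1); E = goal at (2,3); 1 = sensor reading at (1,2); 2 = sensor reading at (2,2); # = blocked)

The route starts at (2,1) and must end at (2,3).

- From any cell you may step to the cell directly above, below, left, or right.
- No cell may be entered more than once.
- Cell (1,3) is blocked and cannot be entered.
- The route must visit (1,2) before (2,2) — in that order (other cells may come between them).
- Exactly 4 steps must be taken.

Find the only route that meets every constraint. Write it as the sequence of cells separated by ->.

(2,1) -> (1,1) -> (1,2) -> (2,2) -> (2,3)

The waypoints must appear in the order (1,2), (2,2), with no cell reused.
Route from (2,1): up 1 to (1,1), right 1 to (1,2), down 1 to (2,2), right 1 to (2,3) — 4 moves in all.
Check: order respected (1 at step 2, 2 at step 3); 4 moves as required.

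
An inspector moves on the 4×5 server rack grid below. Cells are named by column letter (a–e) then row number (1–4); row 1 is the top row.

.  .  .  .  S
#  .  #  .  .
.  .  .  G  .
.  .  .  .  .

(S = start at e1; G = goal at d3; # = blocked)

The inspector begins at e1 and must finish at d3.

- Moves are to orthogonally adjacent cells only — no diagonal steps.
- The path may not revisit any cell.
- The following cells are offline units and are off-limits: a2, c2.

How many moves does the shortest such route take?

The Manhattan distance from e1 to d3 is |1−3| + |5−4| = 3, so at least 3 moves are needed.
A route of 3 moves achieves this: e1 → e2 → e3 → d3.
Since 3 matches the lower bound, it is optimal.

3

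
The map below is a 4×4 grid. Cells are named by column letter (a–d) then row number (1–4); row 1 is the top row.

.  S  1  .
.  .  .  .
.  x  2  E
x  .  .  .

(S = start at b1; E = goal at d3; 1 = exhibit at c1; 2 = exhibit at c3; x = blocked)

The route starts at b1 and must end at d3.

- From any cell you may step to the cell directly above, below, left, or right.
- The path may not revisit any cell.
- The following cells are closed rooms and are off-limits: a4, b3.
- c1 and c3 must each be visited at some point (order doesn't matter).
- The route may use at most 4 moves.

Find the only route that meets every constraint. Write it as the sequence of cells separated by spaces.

The 4-move cap with required stops at c1, c3 leaves no slack for detours.
Route from b1: right to c1, 2× down (reaching c3), right to d3 — 4 moves in all.
Check: all required cells visited; 4 ≤ 4 moves.

b1 c1 c2 c3 d3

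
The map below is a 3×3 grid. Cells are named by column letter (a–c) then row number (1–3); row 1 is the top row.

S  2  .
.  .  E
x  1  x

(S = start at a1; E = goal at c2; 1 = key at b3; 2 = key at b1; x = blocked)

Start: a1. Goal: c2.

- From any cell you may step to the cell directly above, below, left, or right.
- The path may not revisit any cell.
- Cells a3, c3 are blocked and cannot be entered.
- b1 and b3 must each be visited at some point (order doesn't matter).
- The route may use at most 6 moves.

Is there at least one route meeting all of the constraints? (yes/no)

b3 must be visited but has only one open neighbour (b2), and it is neither the start nor the goal — the route would have to enter and leave through b2, re-entering it.

no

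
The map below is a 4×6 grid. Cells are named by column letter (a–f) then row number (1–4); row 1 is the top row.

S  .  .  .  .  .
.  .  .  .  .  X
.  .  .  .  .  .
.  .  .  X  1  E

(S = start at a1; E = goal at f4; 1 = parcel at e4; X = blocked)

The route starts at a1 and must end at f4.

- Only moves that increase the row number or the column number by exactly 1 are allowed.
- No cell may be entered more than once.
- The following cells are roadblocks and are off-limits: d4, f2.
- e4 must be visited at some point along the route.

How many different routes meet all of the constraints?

A right/down-only route from a1 to f4 makes exactly 3 down-moves and 5 right-moves in some order.
With no other constraints that would be C(8,3) = 56 routes.
Split at e4 and multiply the segment counts (each segment already excludes blocked cells): a1→e4: 15; e4→f4: 1; product = 15.
That gives 15 routes.

15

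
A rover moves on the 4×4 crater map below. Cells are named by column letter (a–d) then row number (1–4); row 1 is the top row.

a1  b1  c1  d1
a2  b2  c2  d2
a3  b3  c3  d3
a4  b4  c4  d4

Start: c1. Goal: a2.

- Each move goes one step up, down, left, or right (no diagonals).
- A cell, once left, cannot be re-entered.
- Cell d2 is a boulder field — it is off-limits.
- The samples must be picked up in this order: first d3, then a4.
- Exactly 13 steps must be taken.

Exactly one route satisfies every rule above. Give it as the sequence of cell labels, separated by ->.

The waypoints must appear in the order d3, a4, with no cell reused.
Route from c1: 2× down (reaching c3), right to d3, down to d4, 3× left (reaching a4), up to a3, right to b3, 2× up (reaching b1), left to a1, down to a2 — 13 moves in all.
Check: order respected (d3 at step 3, a4 at step 7); 13 moves as required.

c1 -> c2 -> c3 -> d3 -> d4 -> c4 -> b4 -> a4 -> a3 -> b3 -> b2 -> b1 -> a1 -> a2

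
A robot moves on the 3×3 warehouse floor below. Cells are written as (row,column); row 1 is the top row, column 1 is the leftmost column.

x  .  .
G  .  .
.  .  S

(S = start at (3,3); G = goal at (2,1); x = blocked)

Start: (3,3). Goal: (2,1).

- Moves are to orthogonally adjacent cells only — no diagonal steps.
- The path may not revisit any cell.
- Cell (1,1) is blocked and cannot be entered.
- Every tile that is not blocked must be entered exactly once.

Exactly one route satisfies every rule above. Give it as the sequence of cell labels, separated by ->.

(3,3) -> (2,3) -> (1,3) -> (1,2) -> (2,2) -> (3,2) -> (3,1) -> (2,1)

Need to visit all 8 open cells exactly once, starting at (3,3) and ending at (2,1).
Cell (1,2) has only two open neighbours ((2,2) and (1,3)), so the path must pass straight through it: one of those is the cell it's entered from and the other is where it exits.
Route from (3,3): up 2 to (1,3), left 1 to (1,2), down 2 to (3,2), left 1 to (3,1), up 1 to (2,1) — 7 moves in all.
Check: all 8 open cells covered.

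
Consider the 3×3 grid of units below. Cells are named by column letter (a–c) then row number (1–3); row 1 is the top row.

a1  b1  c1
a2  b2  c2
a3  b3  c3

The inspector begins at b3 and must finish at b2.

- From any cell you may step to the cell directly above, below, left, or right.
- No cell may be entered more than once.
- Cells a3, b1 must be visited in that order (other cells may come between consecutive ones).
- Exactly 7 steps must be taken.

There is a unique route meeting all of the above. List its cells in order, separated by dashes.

b3 - a3 - a2 - a1 - b1 - c1 - c2 - b2

The waypoints must appear in the order a3, b1, with no cell reused.
Route from b3: left 1 to a3, up 2 to a1, right 2 to c1, down 1 to c2, left 1 to b2 — 7 moves in all.
Check: order respected (a3 at step 1, b1 at step 4); 7 moves as required.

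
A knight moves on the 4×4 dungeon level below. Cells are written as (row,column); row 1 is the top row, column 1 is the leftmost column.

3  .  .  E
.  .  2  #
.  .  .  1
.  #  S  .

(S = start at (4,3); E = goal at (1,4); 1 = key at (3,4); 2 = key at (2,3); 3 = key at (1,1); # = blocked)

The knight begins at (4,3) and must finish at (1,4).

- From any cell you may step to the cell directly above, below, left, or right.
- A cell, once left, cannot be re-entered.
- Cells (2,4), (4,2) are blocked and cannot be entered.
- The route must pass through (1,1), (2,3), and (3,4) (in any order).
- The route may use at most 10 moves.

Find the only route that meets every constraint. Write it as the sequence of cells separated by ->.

The 10-move cap with required stops at (1,1), (2,3), (3,4) leaves no slack for detours.
Route from (4,3): right 1 to (4,4), up 1 to (3,4), left 1 to (3,3), up 1 to (2,3), left 2 to (2,1), up 1 to (1,1), right 3 to (1,4) — 10 moves in all.
Check: all required cells visited; 10 ≤ 10 moves.

(4,3) -> (4,4) -> (3,4) -> (3,3) -> (2,3) -> (2,2) -> (2,1) -> (1,1) -> (1,2) -> (1,3) -> (1,4)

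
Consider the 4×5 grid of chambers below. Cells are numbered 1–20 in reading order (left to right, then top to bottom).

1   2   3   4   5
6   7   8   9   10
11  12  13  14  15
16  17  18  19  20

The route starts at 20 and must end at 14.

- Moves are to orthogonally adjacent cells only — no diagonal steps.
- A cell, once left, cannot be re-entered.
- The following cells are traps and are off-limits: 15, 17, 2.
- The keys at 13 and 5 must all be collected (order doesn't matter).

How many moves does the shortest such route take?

Any route passes through 13 and 5 in some order between 20 and 14. Summing Manhattan distances along each leg and taking the cheapest ordering (20 → 5 → 13 → 14) gives a lower bound of 3 + 4 + 1 = 8 moves.
That bound ignores the blocked cells. Measuring each leg by the fewest moves that actually steer around them (20→5: 5; 5→13: 4; 13→14: 1) raises the lower bound to 10.
A route of 10 moves exists: 20 → 19 → 18 → 13 → 8 → 3 → 4 → 5 → 10 → 9 → 14.
Since 10 matches that lower bound, it is optimal.

10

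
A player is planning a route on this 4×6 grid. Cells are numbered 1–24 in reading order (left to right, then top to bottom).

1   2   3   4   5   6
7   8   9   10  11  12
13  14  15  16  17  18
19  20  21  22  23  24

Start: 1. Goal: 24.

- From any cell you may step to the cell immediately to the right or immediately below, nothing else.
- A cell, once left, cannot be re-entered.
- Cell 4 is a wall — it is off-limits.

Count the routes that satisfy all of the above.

46

A right/down-only route from 1 to 24 makes exactly 3 down-moves and 5 right-moves in some order.
With no other constraints that would be C(8,3) = 56 routes.
Subtract routes through each blocked cell (inclusion–exclusion for overlaps): − through 4: 10 → 46.
That gives 46 routes.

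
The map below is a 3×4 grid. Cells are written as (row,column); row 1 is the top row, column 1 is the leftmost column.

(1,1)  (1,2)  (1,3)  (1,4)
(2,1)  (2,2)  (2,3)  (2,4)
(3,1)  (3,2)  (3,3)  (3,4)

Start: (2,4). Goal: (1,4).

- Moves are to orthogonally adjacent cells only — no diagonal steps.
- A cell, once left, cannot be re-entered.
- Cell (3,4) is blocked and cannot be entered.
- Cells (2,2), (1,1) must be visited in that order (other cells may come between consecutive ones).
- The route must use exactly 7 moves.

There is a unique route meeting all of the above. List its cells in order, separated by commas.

(2,4), (2,3), (2,2), (2,1), (1,1), (1,2), (1,3), (1,4)

The waypoints must appear in the order (2,2), (1,1), with no cell reused.
Route from (2,4): 3× left (reaching (2,1)), up to (1,1), 3× right (reaching (1,4)) — 7 moves in all.
Check: order respected ((2,2) at step 2, (1,1) at step 4); 7 moves as required.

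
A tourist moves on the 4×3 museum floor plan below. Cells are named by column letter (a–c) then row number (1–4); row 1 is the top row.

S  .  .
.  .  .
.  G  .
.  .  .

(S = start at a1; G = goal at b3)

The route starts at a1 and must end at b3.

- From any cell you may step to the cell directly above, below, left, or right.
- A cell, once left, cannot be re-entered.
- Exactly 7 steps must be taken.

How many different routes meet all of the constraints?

Need simple routes of exactly 7 moves from a1 to b3 (Manhattan distance 3, so 2 moves are spent on a detour and 2 undoing it).
Enumerating: a1 a2 a3 a4 b4 c4 c3 b3 | a1 a2 b2 b1 c1 c2 c3 b3 | a1 a2 b2 c2 c3 c4 b4 b3 | a1 b1 b2 a2 a3 a4 b4 b3 | a1 b1 b2 c2 c3 c4 b4 b3 | a1 b1 c1 c2 c3 c4 b4 b3 | a1 b1 c1 c2 b2 a2 a3 b3.
That gives 7 routes.

7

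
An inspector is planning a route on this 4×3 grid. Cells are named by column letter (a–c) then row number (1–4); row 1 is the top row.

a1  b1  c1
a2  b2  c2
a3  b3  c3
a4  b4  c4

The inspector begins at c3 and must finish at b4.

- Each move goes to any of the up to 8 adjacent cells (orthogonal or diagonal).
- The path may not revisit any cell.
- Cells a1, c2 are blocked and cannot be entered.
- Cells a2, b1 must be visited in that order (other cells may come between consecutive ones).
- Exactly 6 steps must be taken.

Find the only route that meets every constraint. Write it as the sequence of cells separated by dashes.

The waypoints must appear in the order a2, b1, with no cell reused.
Route from c3: left to b3, up-left to a2, up-right to b1, down to b2, down-left to a3, down-right to b4 — 6 moves in all.
Check: order respected (a2 at step 2, b1 at step 3); 6 moves as required.

c3 - b3 - a2 - b1 - b2 - a3 - b4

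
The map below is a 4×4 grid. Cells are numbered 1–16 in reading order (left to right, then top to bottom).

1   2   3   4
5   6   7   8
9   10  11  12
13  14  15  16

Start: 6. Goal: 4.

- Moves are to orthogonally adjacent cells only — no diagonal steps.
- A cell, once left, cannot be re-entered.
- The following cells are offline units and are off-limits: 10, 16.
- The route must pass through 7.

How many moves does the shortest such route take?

3

Any route passes through 7 somewhere between 6 and 4. Summing Manhattan distances along the two legs (6 → 7 → 4) gives a lower bound of 1 + 2 = 3 moves.
A route of 3 moves achieves this: 6 → 7 → 3 → 4.
Since 3 matches the lower bound, it is optimal.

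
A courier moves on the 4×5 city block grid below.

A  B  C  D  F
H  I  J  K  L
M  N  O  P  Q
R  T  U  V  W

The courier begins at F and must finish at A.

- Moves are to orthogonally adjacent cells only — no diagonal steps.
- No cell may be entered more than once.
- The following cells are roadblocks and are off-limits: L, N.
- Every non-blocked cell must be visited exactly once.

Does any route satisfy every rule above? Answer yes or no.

no

Colour the cells like a checkerboard: each orthogonal step flips colour, so a Hamiltonian route alternates colours. Here there are 10 cells of one colour and 8 of the other, with start on the same colour as the goal — the counts and endpoints can't be arranged into an alternating sequence of length 18, so no Hamiltonian route exists.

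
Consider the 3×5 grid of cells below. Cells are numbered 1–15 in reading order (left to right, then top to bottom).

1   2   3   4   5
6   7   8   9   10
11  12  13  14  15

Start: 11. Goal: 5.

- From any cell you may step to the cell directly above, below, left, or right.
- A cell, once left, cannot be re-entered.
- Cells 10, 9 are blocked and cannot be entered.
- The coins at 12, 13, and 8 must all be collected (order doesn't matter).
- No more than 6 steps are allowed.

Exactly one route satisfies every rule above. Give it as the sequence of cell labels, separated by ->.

11 -> 12 -> 13 -> 8 -> 3 -> 4 -> 5

The budget equals the shortest possible length, so every move has to be on a shortest route through the required cells.
Route from 11: 2× right (reaching 13), 2× up (reaching 3), 2× right (reaching 5) — 6 moves in all.
Check: all required cells visited; 6 ≤ 6 moves.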